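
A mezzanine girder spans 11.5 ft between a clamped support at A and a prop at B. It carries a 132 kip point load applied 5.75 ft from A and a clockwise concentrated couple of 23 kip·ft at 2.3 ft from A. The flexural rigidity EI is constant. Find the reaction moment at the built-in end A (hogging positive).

M_A = 295.2 kip·ft

Remove the prop at B; the released (primary) structure is a cantilever built in at A.
Downward deflection at the released point B due to the loads:
  point load 132 at a = 5.75: Pa²(3L − a)/(6EI) = 20912/EI
  clockwise couple 23 at a = 2.3: M₀a(2L − a)/(2EI) = 547.5/EI
  δ_0 = 21460/EI
Tip deflection under a unit load at B: L³/(3EI) = 507/EI.
The prop prevents deflection at B: R_B = δ_0/δ_{BB} = 21460/507 = 42.33 kip.
Moment equilibrium about A: M_A = Σ(load moments about A) − R_B·L = 782 − 42.33×11.5 = 295.2 kip·ft.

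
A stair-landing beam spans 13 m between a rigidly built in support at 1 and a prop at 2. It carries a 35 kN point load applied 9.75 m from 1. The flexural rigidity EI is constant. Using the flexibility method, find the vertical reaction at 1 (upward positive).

Remove the prop at 2; the released (primary) structure is a cantilever built in at 1.
Free-end deflection of the primary structure under the applied loading (downward +):
  point load 35 at a = 9.75: Pa²(3L − a)/(6EI) = 16220/EI
Flexibility coefficient — unit upward force at 2: δ_{22} = L³/(3EI) = 732.3/EI.
Compatibility at 2: δ_0 − R_2·δ_{22} = 0, so R_2 = 16220/732.3 = 22.15 kN.
Vertical equilibrium: R_1 = ΣP − R_2 = 35 − 22.15 = 12.85 kN.

R_1 = 12.85 kN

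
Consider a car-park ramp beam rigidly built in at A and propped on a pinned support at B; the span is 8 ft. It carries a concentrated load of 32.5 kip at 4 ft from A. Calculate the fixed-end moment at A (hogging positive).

Choose R_B as the redundant. The primary structure is the cantilever fixed at A.
Downward deflection at the released point B due to the loads:
  point load 32.5 at a = 4: Pa²(3L − a)/(6EI) = 1733/EI
Tip deflection under a unit load at B: L³/(3EI) = 170.7/EI.
The prop prevents deflection at B: R_B = δ_0/δ_{BB} = 1733/170.7 = 10.16 kip.
Moment equilibrium about A: M_A = Σ(load moments about A) − R_B·L = 130 − 10.16×8 = 48.75 kip·ft.

M_A = 48.75 kip·ft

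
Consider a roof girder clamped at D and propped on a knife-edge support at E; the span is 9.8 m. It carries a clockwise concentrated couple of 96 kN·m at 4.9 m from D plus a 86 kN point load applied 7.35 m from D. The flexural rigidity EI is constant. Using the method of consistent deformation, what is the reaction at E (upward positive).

R_E = 65.44 kN

Take the reaction at E as the redundant and release it; the primary structure is a cantilever fixed at D.
Primary-structure tip deflection at E by superposition:
  clockwise couple 96 at a = 4.9: M₀a(2L − a)/(2EI) = 3457/EI
  point load 86 at a = 7.35: Pa²(3L − a)/(6EI) = 17074/EI
  δ_0 = 20531/EI
Tip deflection under a unit load at E: L³/(3EI) = 313.7/EI.
The prop prevents deflection at E: R_E = δ_0/δ_{EE} = 20531/313.7 = 65.44 kN.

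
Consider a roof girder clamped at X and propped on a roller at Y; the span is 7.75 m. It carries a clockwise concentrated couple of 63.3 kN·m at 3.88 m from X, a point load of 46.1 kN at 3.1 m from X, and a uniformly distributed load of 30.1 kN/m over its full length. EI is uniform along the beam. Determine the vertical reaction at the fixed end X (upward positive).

Choose R_Y as the redundant. The primary structure is the cantilever fixed at X.
Deflection at Y on the released cantilever, summing each load's contribution:
  clockwise couple 63.3 at a = 3.88: M₀a(2L − a)/(2EI) = 1427/EI
  point load 46.1 at a = 3.1: Pa²(3L − a)/(6EI) = 1488/EI
  UDL 30.1: wL⁴/(8EI) = 13573/EI
  δ_0 = 16488/EI
Flexibility coefficient — unit upward force at Y: δ_{YY} = L³/(3EI) = 155.2/EI.
Compatibility at Y: δ_0 − R_Y·δ_{YY} = 0, so R_Y = 16488/155.2 = 106.3 kN.
Vertical equilibrium: R_X = ΣP − R_Y = 279.4 − 106.3 = 173.1 kN.

R_X = 173.1 kN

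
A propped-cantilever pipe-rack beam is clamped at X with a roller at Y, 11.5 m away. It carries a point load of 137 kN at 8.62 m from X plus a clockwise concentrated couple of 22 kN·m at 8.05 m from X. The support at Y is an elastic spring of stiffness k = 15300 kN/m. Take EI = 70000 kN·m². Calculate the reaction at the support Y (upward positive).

Remove the prop at Y; the released (primary) structure is a cantilever built in at X.
Downward deflection at the released point Y due to the loads:
  point load 137 at a = 8.62: Pa²(3L − a)/(6EI) = 43908/EI
  clockwise couple 22 at a = 8.05: M₀a(2L − a)/(2EI) = 1324/EI
  δ_0 = 45232/EI
Flexibility coefficient — unit upward force at Y: δ_{YY} = L³/(3EI) = 507/EI.
With EI = 70000 kN·m²: δ_0 = 0.64618 m and δ_{YY} = 0.007242 m/kN.
Compatibility — the spring shortens by R_Y/k under the reaction it provides: δ_0 − R_Y·δ_{YY} = R_Y/k. With 1/k = 0.000065 m/kN, R_Y = δ_0 / (δ_{YY} + 1/k) = 0.64618 / (0.007242 + 0.000065) = 88.42 kN.

R_Y = 88.42 kN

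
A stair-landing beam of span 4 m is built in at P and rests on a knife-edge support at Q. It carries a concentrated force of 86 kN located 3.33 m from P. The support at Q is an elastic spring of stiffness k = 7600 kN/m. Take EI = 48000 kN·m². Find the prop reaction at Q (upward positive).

R_Q = 49.84 kN

Take the reaction at Q as the redundant and release it; the primary structure is a cantilever fixed at P.
Downward deflection at the released point Q due to the loads:
  point load 86 at a = 3.33: Pa²(3L − a)/(6EI) = 1378/EI
Tip deflection under a unit load at Q: L³/(3EI) = 21.33/EI.
With EI = 48000 kN·m²: δ_0 = 0.028709 m and δ_{QQ} = 0.000444 m/kN.
Compatibility — the spring shortens by R_Q/k under the reaction it provides: δ_0 − R_Q·δ_{QQ} = R_Q/k. With 1/k = 0.000132 m/kN, R_Q = δ_0 / (δ_{QQ} + 1/k) = 0.028709 / (0.000444 + 0.000132) = 49.84 kN.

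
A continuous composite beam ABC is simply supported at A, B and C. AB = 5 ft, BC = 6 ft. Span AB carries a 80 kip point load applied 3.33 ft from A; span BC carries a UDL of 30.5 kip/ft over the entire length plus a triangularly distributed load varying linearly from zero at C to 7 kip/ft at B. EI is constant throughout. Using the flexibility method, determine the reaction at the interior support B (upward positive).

R_B = 201.9 kip

Insert a hinge at B; M_B is the redundant, and each span becomes simply supported.
End slopes at the hinge B, treating each span as simply supported:
  span AB: point load 80 at a = 3.33: Pab(L + a)/(6LEI) = 123.5/EI
  span BC: UDL 30.5: wL³/(24EI) = 274.5/EI
  span BC: triangular load, peak 7: w₀L³/(45EI) = 33.6/EI
  relative rotation θ_0 = (123.5 + 308.1)/EI = 431.6/EI
A unit hogging moment at B produces rotation L₁/(3EI) + L₂/(3EI) = 3.667/EI.
Compatibility: M_B·(L₁+L₂)/(3EI) = θ_0, giving M_B = 117.7 kip·ft (hogging).
Span AB, ΣM about A with M_B applied at B: R_B^{AB}·5 = 266.4 + 117.7, so R_B^{AB} = 76.82 kip and R_A = 80 − 76.82 = 3.177 kip.
Span BC, ΣM about C: R_B^{BC}·6 = 633 + 117.7, so R_B^{BC} = 125.1 kip and R_C = 204 − 125.1 = 78.88 kip.
R_B = 76.82 + 125.1 = 201.9 kip.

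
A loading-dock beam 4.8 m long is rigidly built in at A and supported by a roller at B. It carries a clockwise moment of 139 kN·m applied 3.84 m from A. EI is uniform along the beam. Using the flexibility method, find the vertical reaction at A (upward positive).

Choose R_B as the redundant. The primary structure is the cantilever fixed at A.
Free-end deflection of the primary structure under the applied loading (downward +):
  clockwise couple 139 at a = 3.84: M₀a(2L − a)/(2EI) = 1537/EI
Tip deflection under a unit load at B: L³/(3EI) = 36.86/EI.
The prop prevents deflection at B: R_B = δ_0/δ_{BB} = 1537/36.86 = 41.7 kN.
Vertical equilibrium: R_A = ΣP − R_B = 0 − 41.7 = -41.7 kN.

R_A = -41.7 kN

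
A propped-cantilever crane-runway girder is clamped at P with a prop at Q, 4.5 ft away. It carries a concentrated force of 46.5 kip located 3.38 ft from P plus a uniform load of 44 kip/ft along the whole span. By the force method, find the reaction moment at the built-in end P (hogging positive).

M_P = 135.8 kip·ft

Release the roller at Q. Primary structure: cantilever fixed at P.
Deflection at Q on the released cantilever, summing each load's contribution:
  point load 46.5 at a = 3.38: Pa²(3L − a)/(6EI) = 896/EI
  UDL 44: wL⁴/(8EI) = 2255/EI
  δ_0 = 3151/EI
Flexibility coefficient — unit upward force at Q: δ_{QQ} = L³/(3EI) = 30.38/EI.
The prop prevents deflection at Q: R_Q = δ_0/δ_{QQ} = 3151/30.38 = 103.7 kip.
Moment equilibrium about P: M_P = Σ(load moments about P) − R_Q·L = 602.7 − 103.7×4.5 = 135.8 kip·ft.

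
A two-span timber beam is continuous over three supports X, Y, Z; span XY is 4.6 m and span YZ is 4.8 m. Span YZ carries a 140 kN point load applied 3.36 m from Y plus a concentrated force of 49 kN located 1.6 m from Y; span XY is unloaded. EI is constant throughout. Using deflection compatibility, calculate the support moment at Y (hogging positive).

M_Y = 69.08 kN·m

Release continuity at Y by inserting a hinge; the redundant is the internal moment M_Y. The primary structure is two simply-supported spans XY and YZ.
Discontinuity in slope at Y on the released structure — sum the simple-span end rotations:
  span YZ: point load 140 at a = 3.36: Pab(L + b)/(6LEI) = 146.8/EI
  span YZ: point load 49 at a = 1.6: Pab(L + b)/(6LEI) = 69.69/EI
  relative rotation θ_0 = (0 + 216.5)/EI = 216.5/EI
A unit hogging moment at Y produces rotation L₁/(3EI) + L₂/(3EI) = 3.133/EI.
Compatibility: M_Y·(L₁+L₂)/(3EI) = θ_0, giving M_Y = 69.08 kN·m (hogging).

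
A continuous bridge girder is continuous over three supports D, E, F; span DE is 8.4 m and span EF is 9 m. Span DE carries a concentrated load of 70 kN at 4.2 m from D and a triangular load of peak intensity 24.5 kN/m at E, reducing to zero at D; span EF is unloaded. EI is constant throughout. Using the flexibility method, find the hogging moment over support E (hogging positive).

Take M_E as the redundant. Released structure: two simple spans DE and EF with a hinge at E.
Discontinuity in slope at E on the released structure — sum the simple-span end rotations:
  span DE: point load 70 at a = 4.2: Pab(L + a)/(6LEI) = 308.7/EI
  span DE: triangular load, peak 24.5: w₀L³/(45EI) = 322.7/EI
  relative rotation θ_0 = (631.4 + 0)/EI = 631.4/EI
A unit hogging moment at E produces rotation L₁/(3EI) + L₂/(3EI) = 5.8/EI.
Slope continuity at E: θ_0 = M_E·5.8/EI, so M_E = 631.4/5.8 = 108.9 kN·m (hogging).

M_E = 108.9 kN·m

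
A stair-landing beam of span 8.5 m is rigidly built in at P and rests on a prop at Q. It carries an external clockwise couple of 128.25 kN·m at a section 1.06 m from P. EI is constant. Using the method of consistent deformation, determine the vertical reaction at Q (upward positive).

R_Q = 5.293 kN

Remove the prop at Q; the released (primary) structure is a cantilever built in at P.
Deflection at Q on the released cantilever, summing each load's contribution:
  clockwise couple 128.25 at a = 1.06: M₀a(2L − a)/(2EI) = 1083/EI
Flexibility coefficient — unit upward force at Q: δ_{QQ} = L³/(3EI) = 204.7/EI.
Compatibility at Q: δ_0 − R_Q·δ_{QQ} = 0, so R_Q = 1083/204.7 = 5.293 kN.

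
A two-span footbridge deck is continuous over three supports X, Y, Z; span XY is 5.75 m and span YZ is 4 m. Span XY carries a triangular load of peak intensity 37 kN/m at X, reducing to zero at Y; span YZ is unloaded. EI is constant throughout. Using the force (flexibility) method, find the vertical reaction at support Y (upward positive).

Take M_Y as the redundant. Released structure: two simple spans XY and YZ with a hinge at Y.
Rotations at Y on the released spans (each span's end-slope, ×1/EI):
  span XY: triangular load, peak 37: 7w₀L³/(360EI) = 136.8/EI
  relative rotation θ_0 = (136.8 + 0)/EI = 136.8/EI
A unit hogging moment at Y produces rotation L₁/(3EI) + L₂/(3EI) = 3.25/EI.
Slope continuity at Y: θ_0 = M_Y·3.25/EI, so M_Y = 136.8/3.25 = 42.08 kN·m (hogging).
Span XY, ΣM about X with M_Y applied at Y: R_Y^{XY}·5.75 = 203.9 + 42.08, so R_Y^{XY} = 42.78 kN and R_X = 106.4 − 42.78 = 63.6 kN.
Span YZ, ΣM about Z: R_Y^{YZ}·4 = 0 + 42.08, so R_Y^{YZ} = 10.52 kN and R_Z = 0 − 10.52 = -10.52 kN.
R_Y = 42.78 + 10.52 = 53.3 kN.

R_Y = 53.3 kN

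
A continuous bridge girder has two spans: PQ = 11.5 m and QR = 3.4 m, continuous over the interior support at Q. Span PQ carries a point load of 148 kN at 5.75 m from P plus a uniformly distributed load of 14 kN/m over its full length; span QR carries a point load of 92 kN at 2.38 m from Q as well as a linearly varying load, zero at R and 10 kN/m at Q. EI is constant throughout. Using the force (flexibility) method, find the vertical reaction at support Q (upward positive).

Take M_Q as the redundant. Released structure: two simple spans PQ and QR with a hinge at Q.
Rotations at Q on the released spans (each span's end-slope, ×1/EI):
  span PQ: point load 148 at a = 5.75: Pab(L + a)/(6LEI) = 1223/EI
  span PQ: UDL 14: wL³/(24EI) = 887.2/EI
  span QR: point load 92 at a = 2.38: Pab(L + b)/(6LEI) = 48.39/EI
  span QR: triangular load, peak 10: w₀L³/(45EI) = 8.734/EI
  relative rotation θ_0 = (2110 + 57.12)/EI = 2168/EI
A unit hogging moment at Q produces rotation L₁/(3EI) + L₂/(3EI) = 4.967/EI.
Slope continuity at Q: θ_0 = M_Q·4.967/EI, so M_Q = 2168/4.967 = 436.4 kN·m (hogging).
Span PQ, ΣM about P with M_Q applied at Q: R_Q^{PQ}·11.5 = 1777 + 436.4, so R_Q^{PQ} = 192.5 kN and R_P = 309 − 192.5 = 116.5 kN.
Span QR, ΣM about R: R_Q^{QR}·3.4 = 132.4 + 436.4, so R_Q^{QR} = 167.3 kN and R_R = 109 − 167.3 = -58.3 kN.
R_Q = 192.5 + 167.3 = 359.7 kN.

R_Q = 359.7 kN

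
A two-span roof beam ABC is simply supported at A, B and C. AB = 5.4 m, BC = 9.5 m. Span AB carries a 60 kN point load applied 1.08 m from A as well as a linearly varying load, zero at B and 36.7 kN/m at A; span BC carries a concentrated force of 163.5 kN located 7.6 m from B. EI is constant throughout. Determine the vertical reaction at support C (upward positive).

Take M_B as the redundant. Released structure: two simple spans AB and BC with a hinge at B.
End slopes at the hinge B, treating each span as simply supported:
  span AB: point load 60 at a = 1.08: Pab(L + a)/(6LEI) = 55.99/EI
  span AB: triangular load, peak 36.7: 7w₀L³/(360EI) = 112.4/EI
  span BC: point load 163.5 at a = 7.6: Pab(L + b)/(6LEI) = 472.2/EI
  relative rotation θ_0 = (168.4 + 472.2)/EI = 640.5/EI
A unit hogging moment at B produces rotation L₁/(3EI) + L₂/(3EI) = 4.967/EI.
Slope continuity at B: θ_0 = M_B·4.967/EI, so M_B = 640.5/4.967 = 129 kN·m (hogging).
Span BC, ΣM about C: R_B^{BC}·9.5 = 310.6 + 129, so R_B^{BC} = 46.28 kN and R_C = 163.5 − 46.28 = 117.2 kN.

R_C = 117.2 kN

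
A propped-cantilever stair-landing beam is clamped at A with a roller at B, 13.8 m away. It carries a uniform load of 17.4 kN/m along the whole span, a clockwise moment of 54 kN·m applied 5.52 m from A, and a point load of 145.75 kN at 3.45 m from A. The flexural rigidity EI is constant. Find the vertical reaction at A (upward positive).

R_A = 279.5 kN

Release the roller at B. Primary structure: cantilever fixed at A.
Downward deflection at the released point B due to the loads:
  UDL 17.4: wL⁴/(8EI) = 78882/EI
  clockwise couple 54 at a = 5.52: M₀a(2L − a)/(2EI) = 3291/EI
  point load 145.75 at a = 3.45: Pa²(3L − a)/(6EI) = 10973/EI
  δ_0 = 93145/EI
Tip deflection under a unit load at B: L³/(3EI) = 876/EI.
The prop prevents deflection at B: R_B = δ_0/δ_{BB} = 93145/876 = 106.3 kN.
Vertical equilibrium: R_A = ΣP − R_B = 385.9 − 106.3 = 279.5 kN.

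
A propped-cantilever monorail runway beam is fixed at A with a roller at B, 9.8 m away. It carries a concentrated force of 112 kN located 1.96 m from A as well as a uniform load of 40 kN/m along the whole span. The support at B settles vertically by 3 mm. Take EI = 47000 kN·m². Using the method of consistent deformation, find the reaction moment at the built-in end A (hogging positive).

Remove the prop at B; the released (primary) structure is a cantilever built in at A.
Primary-structure tip deflection at B by superposition:
  point load 112 at a = 1.96: Pa²(3L − a)/(6EI) = 1968/EI
  UDL 40: wL⁴/(8EI) = 46118/EI
  δ_0 = 48086/EI
Tip deflection under a unit load at B: L³/(3EI) = 313.7/EI.
With EI = 47000 kN·m²: δ_0 = 1.0231 m and δ_{BB} = 0.006675 m/kN.
Compatibility — the beam at B must follow the support down by 0.003 m: δ_0 − R_B·δ_{BB} = 0.003, so R_B = (1.0231 − 0.003)/0.006675 = 152.8 kN.
Moment equilibrium about A: M_A = Σ(load moments about A) − R_B·L = 2140 − 152.8×9.8 = 642.7 kN·m.

M_A = 642.7 kN·m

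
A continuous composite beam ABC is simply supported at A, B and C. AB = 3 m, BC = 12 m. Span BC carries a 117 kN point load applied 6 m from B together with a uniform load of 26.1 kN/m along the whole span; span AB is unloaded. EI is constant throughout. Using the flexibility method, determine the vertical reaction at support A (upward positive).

Release continuity at B by inserting a hinge; the redundant is the internal moment M_B. The primary structure is two simply-supported spans AB and BC.
End slopes at the hinge B, treating each span as simply supported:
  span BC: point load 117 at a = 6: Pab(L + b)/(6LEI) = 1053/EI
  span BC: UDL 26.1: wL³/(24EI) = 1879/EI
  relative rotation θ_0 = (0 + 2932)/EI = 2932/EI
A unit hogging moment at B produces rotation L₁/(3EI) + L₂/(3EI) = 5/EI.
Compatibility: M_B·(L₁+L₂)/(3EI) = θ_0, giving M_B = 586.4 kN·m (hogging).
Span AB, ΣM about A with M_B applied at B: R_B^{AB}·3 = 0 + 586.4, so R_B^{AB} = 195.5 kN and R_A = 0 − 195.5 = -195.5 kN.

R_A = -195.5 kN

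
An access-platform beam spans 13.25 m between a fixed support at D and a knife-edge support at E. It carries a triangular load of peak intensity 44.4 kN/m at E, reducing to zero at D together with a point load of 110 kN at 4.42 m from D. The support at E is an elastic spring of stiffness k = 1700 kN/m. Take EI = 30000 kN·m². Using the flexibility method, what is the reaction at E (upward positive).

R_E = 174.1 kN

Release the roller at E. Primary structure: cantilever fixed at D.
Free-end deflection of the primary structure under the applied loading (downward +):
  triangular load, peak 44.4 at the free end: 11w₀L⁴/(120EI) = 125446/EI
  point load 110 at a = 4.42: Pa²(3L − a)/(6EI) = 12654/EI
  δ_0 = 138100/EI
Flexibility coefficient — unit upward force at E: δ_{EE} = L³/(3EI) = 775.4/EI.
With EI = 30000 kN·m²: δ_0 = 4.6033 m and δ_{EE} = 0.025847 m/kN.
Compatibility — the spring shortens by R_E/k under the reaction it provides: δ_0 − R_E·δ_{EE} = R_E/k. With 1/k = 0.000588 m/kN, R_E = δ_0 / (δ_{EE} + 1/k) = 4.6033 / (0.025847 + 0.000588) = 174.1 kN.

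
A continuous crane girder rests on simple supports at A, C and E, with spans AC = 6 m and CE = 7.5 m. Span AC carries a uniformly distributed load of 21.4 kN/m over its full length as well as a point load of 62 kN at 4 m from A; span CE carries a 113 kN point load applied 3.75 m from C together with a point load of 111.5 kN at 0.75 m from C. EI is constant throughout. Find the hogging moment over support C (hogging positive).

M_C = 201.4 kN·m

Take M_C as the redundant. Released structure: two simple spans AC and CE with a hinge at C.
Rotations at C on the released spans (each span's end-slope, ×1/EI):
  span AC: UDL 21.4: wL³/(24EI) = 192.6/EI
  span AC: point load 62 at a = 4: Pab(L + a)/(6LEI) = 137.8/EI
  span CE: point load 113 at a = 3.75: Pab(L + b)/(6LEI) = 397.3/EI
  span CE: point load 111.5 at a = 0.75: Pab(L + b)/(6LEI) = 178.7/EI
  relative rotation θ_0 = (330.4 + 576)/EI = 906.4/EI
A unit hogging moment at C produces rotation L₁/(3EI) + L₂/(3EI) = 4.5/EI.
Slope continuity at C: θ_0 = M_C·4.5/EI, so M_C = 906.4/4.5 = 201.4 kN·m (hogging).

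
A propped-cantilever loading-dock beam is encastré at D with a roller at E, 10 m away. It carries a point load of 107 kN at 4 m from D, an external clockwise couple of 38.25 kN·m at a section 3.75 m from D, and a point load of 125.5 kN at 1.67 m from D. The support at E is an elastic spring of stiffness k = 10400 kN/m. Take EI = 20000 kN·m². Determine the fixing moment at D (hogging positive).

M_D = 370.5 kN·m

Release the roller at E. Primary structure: cantilever fixed at D.
Deflection at E on the released cantilever, summing each load's contribution:
  point load 107 at a = 4: Pa²(3L − a)/(6EI) = 7419/EI
  clockwise couple 38.25 at a = 3.75: M₀a(2L − a)/(2EI) = 1165/EI
  point load 125.5 at a = 1.67: Pa²(3L − a)/(6EI) = 1653/EI
  δ_0 = 10237/EI
Tip deflection under a unit load at E: L³/(3EI) = 333.3/EI.
With EI = 20000 kN·m²: δ_0 = 0.51184 m and δ_{EE} = 0.016667 m/kN.
Compatibility — the spring shortens by R_E/k under the reaction it provides: δ_0 − R_E·δ_{EE} = R_E/k. With 1/k = 0.000096 m/kN, R_E = δ_0 / (δ_{EE} + 1/k) = 0.51184 / (0.016667 + 0.000096) = 30.53 kN.
Moment equilibrium about D: M_D = Σ(load moments about D) − R_E·L = 675.8 − 30.53×10 = 370.5 kN·m.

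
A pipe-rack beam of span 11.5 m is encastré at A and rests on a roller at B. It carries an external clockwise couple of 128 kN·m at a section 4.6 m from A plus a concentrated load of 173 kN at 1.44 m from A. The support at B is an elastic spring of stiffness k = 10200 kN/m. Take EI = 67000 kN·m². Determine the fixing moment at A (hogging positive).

Take the reaction at B as the redundant and release it; the primary structure is a cantilever fixed at A.
Downward deflection at the released point B due to the loads:
  clockwise couple 128 at a = 4.6: M₀a(2L − a)/(2EI) = 5417/EI
  point load 173 at a = 1.44: Pa²(3L − a)/(6EI) = 1977/EI
  δ_0 = 7394/EI
Tip deflection under a unit load at B: L³/(3EI) = 507/EI.
With EI = 67000 kN·m²: δ_0 = 0.11035 m and δ_{BB} = 0.007567 m/kN.
Compatibility — the spring shortens by R_B/k under the reaction it provides: δ_0 − R_B·δ_{BB} = R_B/k. With 1/k = 0.000098 m/kN, R_B = δ_0 / (δ_{BB} + 1/k) = 0.11035 / (0.007567 + 0.000098) = 14.4 kN.
Moment equilibrium about A: M_A = Σ(load moments about A) − R_B·L = 377.1 − 14.4×11.5 = 211.5 kN·m.

M_A = 211.5 kN·m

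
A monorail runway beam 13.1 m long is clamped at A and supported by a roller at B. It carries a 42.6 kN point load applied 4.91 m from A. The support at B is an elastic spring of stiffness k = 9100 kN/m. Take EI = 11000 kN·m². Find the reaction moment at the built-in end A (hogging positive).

M_A = 106.4 kN·m

Choose R_B as the redundant. The primary structure is the cantilever fixed at A.
Primary-structure tip deflection at B by superposition:
  point load 42.6 at a = 4.91: Pa²(3L − a)/(6EI) = 5886/EI
Flexibility coefficient — unit upward force at B: δ_{BB} = L³/(3EI) = 749.4/EI.
With EI = 11000 kN·m²: δ_0 = 0.53513 m and δ_{BB} = 0.068124 m/kN.
Compatibility — the spring shortens by R_B/k under the reaction it provides: δ_0 − R_B·δ_{BB} = R_B/k. With 1/k = 0.00011 m/kN, R_B = δ_0 / (δ_{BB} + 1/k) = 0.53513 / (0.068124 + 0.00011) = 7.843 kN.
Moment equilibrium about A: M_A = Σ(load moments about A) − R_B·L = 209.2 − 7.843×13.1 = 106.4 kN·m.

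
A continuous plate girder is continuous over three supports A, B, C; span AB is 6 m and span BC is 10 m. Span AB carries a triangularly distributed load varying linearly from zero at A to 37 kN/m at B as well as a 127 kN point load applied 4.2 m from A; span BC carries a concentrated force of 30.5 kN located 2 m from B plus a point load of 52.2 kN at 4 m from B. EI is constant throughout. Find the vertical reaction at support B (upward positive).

R_B = 265.1 kN

Release continuity at B by inserting a hinge; the redundant is the internal moment M_B. The primary structure is two simply-supported spans AB and BC.
Rotations at B on the released spans (each span's end-slope, ×1/EI):
  span AB: triangular load, peak 37: w₀L³/(45EI) = 177.6/EI
  span AB: point load 127 at a = 4.2: Pab(L + a)/(6LEI) = 272/EI
  span BC: point load 30.5 at a = 2: Pab(L + b)/(6LEI) = 146.4/EI
  span BC: point load 52.2 at a = 4: Pab(L + b)/(6LEI) = 334.1/EI
  relative rotation θ_0 = (449.6 + 480.5)/EI = 930.1/EI
A unit hogging moment at B produces rotation L₁/(3EI) + L₂/(3EI) = 5.333/EI.
Compatibility: M_B·(L₁+L₂)/(3EI) = θ_0, giving M_B = 174.4 kN·m (hogging).
Span AB, ΣM about A with M_B applied at B: R_B^{AB}·6 = 977.4 + 174.4, so R_B^{AB} = 192 kN and R_A = 238 − 192 = 46.03 kN.
Span BC, ΣM about C: R_B^{BC}·10 = 557.2 + 174.4, so R_B^{BC} = 73.16 kN and R_C = 82.7 − 73.16 = 9.54 kN.
R_B = 192 + 73.16 = 265.1 kN.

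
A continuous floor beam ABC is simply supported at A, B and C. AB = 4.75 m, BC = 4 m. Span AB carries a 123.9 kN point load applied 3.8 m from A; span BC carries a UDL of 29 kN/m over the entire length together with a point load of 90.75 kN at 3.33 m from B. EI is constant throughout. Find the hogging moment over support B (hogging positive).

Take M_B as the redundant. Released structure: two simple spans AB and BC with a hinge at B.
End slopes at the hinge B, treating each span as simply supported:
  span AB: point load 123.9 at a = 3.8: Pab(L + a)/(6LEI) = 134.2/EI
  span BC: UDL 29: wL³/(24EI) = 77.33/EI
  span BC: point load 90.75 at a = 3.33: Pab(L + b)/(6LEI) = 39.4/EI
  relative rotation θ_0 = (134.2 + 116.7)/EI = 250.9/EI
A unit hogging moment at B produces rotation L₁/(3EI) + L₂/(3EI) = 2.917/EI.
Compatibility: M_B·(L₁+L₂)/(3EI) = θ_0, giving M_B = 86.03 kN·m (hogging).

M_B = 86.03 kN·m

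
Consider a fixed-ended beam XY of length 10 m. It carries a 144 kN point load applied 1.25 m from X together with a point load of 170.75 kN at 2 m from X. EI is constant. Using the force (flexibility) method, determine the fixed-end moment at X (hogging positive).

Release both end moments; the primary structure is a simply-supported span XY with redundants M_X and M_Y.
End rotations of the released simple span under the applied load (×1/EI):
  at X: point load 144 at a = 1.25: Pab(L + b)/(6LEI) = 492.2/EI
  at Y: point load 144 at a = 1.25: Pab(L + a)/(6LEI) = 295.3/EI
  at X: point load 170.75 at a = 2: Pab(L + b)/(6LEI) = 819.6/EI
  at Y: point load 170.75 at a = 2: Pab(L + a)/(6LEI) = 546.4/EI
  θ_X0 = 1312/EI,  θ_Y0 = 841.7/EI
Flexibility coefficients: a unit moment at one end gives L/(3EI) there and L/(6EI) at the far end, so f₁₁ = f₂₂ = 3.333/EI and f₁₂ = f₂₁ = 1.667/EI.
Compatibility — zero rotation at each built-in end:
  3.333 M_X + 1.667 M_Y = 1312
  1.667 M_X + 3.333 M_Y = 841.7
Solving the pair gives M_X = 356.4 kN·m and M_Y = 74.33 kN·m (hogging).

M_X = 356.4 kN·m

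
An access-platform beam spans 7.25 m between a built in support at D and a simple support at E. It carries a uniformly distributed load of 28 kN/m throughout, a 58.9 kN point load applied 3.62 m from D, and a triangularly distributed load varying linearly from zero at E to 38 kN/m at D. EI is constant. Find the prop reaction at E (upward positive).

Choose R_E as the redundant. The primary structure is the cantilever fixed at D.
Free-end deflection of the primary structure under the applied loading (downward +):
  UDL 28: wL⁴/(8EI) = 9670/EI
  point load 58.9 at a = 3.62: Pa²(3L − a)/(6EI) = 2332/EI
  triangular load, peak 38 at the fixed end: w₀L⁴/(30EI) = 3500/EI
  δ_0 = 15502/EI
Tip deflection under a unit load at E: L³/(3EI) = 127/EI.
Compatibility at E: δ_0 − R_E·δ_{EE} = 0, so R_E = 15502/127 = 122 kN.

R_E = 122 kN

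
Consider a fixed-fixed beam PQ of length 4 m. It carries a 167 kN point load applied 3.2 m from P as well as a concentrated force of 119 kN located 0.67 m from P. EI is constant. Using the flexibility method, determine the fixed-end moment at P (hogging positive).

Take the two fixed-end moments M_P, M_Q as redundants; the released structure is the simple span PQ.
On the primary (simply-supported) span, the end slopes from the loading are:
  at P: point load 167 at a = 3.2: Pab(L + b)/(6LEI) = 85.5/EI
  at Q: point load 167 at a = 3.2: Pab(L + a)/(6LEI) = 128.3/EI
  at P: point load 119 at a = 0.67: Pab(L + b)/(6LEI) = 81.09/EI
  at Q: point load 119 at a = 0.67: Pab(L + a)/(6LEI) = 51.66/EI
  θ_P0 = 166.6/EI,  θ_Q0 = 179.9/EI
Flexibility coefficients: a unit moment at one end gives L/(3EI) there and L/(6EI) at the far end, so f₁₁ = f₂₂ = 1.333/EI and f₁₂ = f₂₁ = 0.6667/EI.
Compatibility — zero rotation at each built-in end:
  1.333 M_P + 0.6667 M_Q = 166.6
  0.6667 M_P + 1.333 M_Q = 179.9
Solving the pair gives M_P = 76.63 kN·m and M_Q = 96.62 kN·m (hogging).

M_P = 76.63 kN·m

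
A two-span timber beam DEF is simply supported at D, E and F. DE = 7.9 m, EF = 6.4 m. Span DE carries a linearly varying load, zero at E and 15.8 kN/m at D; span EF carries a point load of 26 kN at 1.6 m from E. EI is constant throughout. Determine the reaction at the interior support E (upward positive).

Release continuity at E by inserting a hinge; the redundant is the internal moment M_E. The primary structure is two simply-supported spans DE and EF.
End slopes at the hinge E, treating each span as simply supported:
  span DE: triangular load, peak 15.8: 7w₀L³/(360EI) = 151.5/EI
  span EF: point load 26 at a = 1.6: Pab(L + b)/(6LEI) = 58.24/EI
  relative rotation θ_0 = (151.5 + 58.24)/EI = 209.7/EI
A unit hogging moment at E produces rotation L₁/(3EI) + L₂/(3EI) = 4.767/EI.
Slope continuity at E: θ_0 = M_E·4.767/EI, so M_E = 209.7/4.767 = 44 kN·m (hogging).
Span DE, ΣM about D with M_E applied at E: R_E^{DE}·7.9 = 164.3 + 44, so R_E^{DE} = 26.37 kN and R_D = 62.41 − 26.37 = 36.04 kN.
Span EF, ΣM about F: R_E^{EF}·6.4 = 124.8 + 44, so R_E^{EF} = 26.37 kN and R_F = 26 − 26.37 = -0.3743 kN.
R_E = 26.37 + 26.37 = 52.75 kN.

R_E = 52.75 kN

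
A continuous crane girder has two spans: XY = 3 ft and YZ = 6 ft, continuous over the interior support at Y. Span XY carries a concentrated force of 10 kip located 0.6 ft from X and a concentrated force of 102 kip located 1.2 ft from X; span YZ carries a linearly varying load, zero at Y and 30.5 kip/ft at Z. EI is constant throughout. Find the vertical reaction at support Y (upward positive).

R_Y = 103.7 kip

Take M_Y as the redundant. Released structure: two simple spans XY and YZ with a hinge at Y.
Discontinuity in slope at Y on the released structure — sum the simple-span end rotations:
  span XY: point load 10 at a = 0.6: Pab(L + a)/(6LEI) = 2.88/EI
  span XY: point load 102 at a = 1.2: Pab(L + a)/(6LEI) = 51.41/EI
  span YZ: triangular load, peak 30.5: 7w₀L³/(360EI) = 128.1/EI
  relative rotation θ_0 = (54.29 + 128.1)/EI = 182.4/EI
A unit hogging moment at Y produces rotation L₁/(3EI) + L₂/(3EI) = 3/EI.
Slope continuity at Y: θ_0 = M_Y·3/EI, so M_Y = 182.4/3 = 60.8 kip·ft (hogging).
Span XY, ΣM about X with M_Y applied at Y: R_Y^{XY}·3 = 128.4 + 60.8, so R_Y^{XY} = 63.07 kip and R_X = 112 − 63.07 = 48.93 kip.
Span YZ, ΣM about Z: R_Y^{YZ}·6 = 183 + 60.8, so R_Y^{YZ} = 40.63 kip and R_Z = 91.5 − 40.63 = 50.87 kip.
R_Y = 63.07 + 40.63 = 103.7 kip.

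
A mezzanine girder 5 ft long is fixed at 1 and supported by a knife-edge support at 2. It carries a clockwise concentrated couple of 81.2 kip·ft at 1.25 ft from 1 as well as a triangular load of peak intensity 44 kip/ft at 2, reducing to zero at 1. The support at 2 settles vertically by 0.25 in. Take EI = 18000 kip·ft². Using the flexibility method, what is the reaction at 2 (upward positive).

Choose R_2 as the redundant. The primary structure is the cantilever fixed at 1.
Free-end deflection of the primary structure under the applied loading (downward +):
  clockwise couple 81.2 at a = 1.25: M₀a(2L − a)/(2EI) = 444.1/EI
  triangular load, peak 44 at the free end: 11w₀L⁴/(120EI) = 2521/EI
  δ_0 = 2965/EI
Flexibility coefficient — unit upward force at 2: δ_{22} = L³/(3EI) = 41.67/EI.
With EI = 18000 kip·ft²: δ_0 = 0.16472 ft and δ_{22} = 0.002315 ft/kip.
Compatibility — the beam at 2 must follow the support down by 0.02083 ft: δ_0 − R_2·δ_{22} = 0.02083, so R_2 = (0.16472 − 0.02083)/0.002315 = 62.16 kip.

R_2 = 62.16 kip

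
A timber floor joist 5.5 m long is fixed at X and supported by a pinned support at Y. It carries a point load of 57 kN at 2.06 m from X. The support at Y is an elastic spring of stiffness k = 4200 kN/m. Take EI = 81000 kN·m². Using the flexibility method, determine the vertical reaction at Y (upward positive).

R_Y = 7.788 kN

Release the roller at Y. Primary structure: cantilever fixed at X.
Free-end deflection of the primary structure under the applied loading (downward +):
  point load 57 at a = 2.06: Pa²(3L − a)/(6EI) = 582.1/EI
Tip deflection under a unit load at Y: L³/(3EI) = 55.46/EI.
With EI = 81000 kN·m²: δ_0 = 0.007187 m and δ_{YY} = 0.000685 m/kN.
Compatibility — the spring shortens by R_Y/k under the reaction it provides: δ_0 − R_Y·δ_{YY} = R_Y/k. With 1/k = 0.000238 m/kN, R_Y = δ_0 / (δ_{YY} + 1/k) = 0.007187 / (0.000685 + 0.000238) = 7.788 kN.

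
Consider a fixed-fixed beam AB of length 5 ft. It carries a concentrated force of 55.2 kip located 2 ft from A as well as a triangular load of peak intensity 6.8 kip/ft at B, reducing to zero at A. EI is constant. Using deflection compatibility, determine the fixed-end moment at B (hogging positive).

Release both end moments; the primary structure is a simply-supported span AB with redundants M_A and M_B.
End rotations of the released simple span under the applied load (×1/EI):
  at A: point load 55.2 at a = 2: Pab(L + b)/(6LEI) = 88.32/EI
  at B: point load 55.2 at a = 2: Pab(L + a)/(6LEI) = 77.28/EI
  at A: triangular load, peak 6.8: 7w₀L³/(360EI) = 16.53/EI
  at B: triangular load, peak 6.8: w₀L³/(45EI) = 18.89/EI
  θ_A0 = 104.8/EI,  θ_B0 = 96.17/EI
Flexibility coefficients: a unit moment at one end gives L/(3EI) there and L/(6EI) at the far end, so f₁₁ = f₂₂ = 1.667/EI and f₁₂ = f₂₁ = 0.8333/EI.
Compatibility — zero rotation at each built-in end:
  1.667 M_A + 0.8333 M_B = 104.8
  0.8333 M_A + 1.667 M_B = 96.17
Solving the pair gives M_A = 45.41 kip·ft and M_B = 35 kip·ft (hogging).

M_B = 35 kip·ft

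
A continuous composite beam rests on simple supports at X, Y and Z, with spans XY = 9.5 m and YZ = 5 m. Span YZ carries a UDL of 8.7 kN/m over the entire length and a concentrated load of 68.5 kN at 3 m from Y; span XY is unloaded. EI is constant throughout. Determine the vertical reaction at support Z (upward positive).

R_Z = 57.01 kN

Take M_Y as the redundant. Released structure: two simple spans XY and YZ with a hinge at Y.
End slopes at the hinge Y, treating each span as simply supported:
  span YZ: UDL 8.7: wL³/(24EI) = 45.31/EI
  span YZ: point load 68.5 at a = 3: Pab(L + b)/(6LEI) = 95.9/EI
  relative rotation θ_0 = (0 + 141.2)/EI = 141.2/EI
A unit hogging moment at Y produces rotation L₁/(3EI) + L₂/(3EI) = 4.833/EI.
Compatibility: M_Y·(L₁+L₂)/(3EI) = θ_0, giving M_Y = 29.22 kN·m (hogging).
Span YZ, ΣM about Z: R_Y^{YZ}·5 = 245.8 + 29.22, so R_Y^{YZ} = 54.99 kN and R_Z = 112 − 54.99 = 57.01 kN.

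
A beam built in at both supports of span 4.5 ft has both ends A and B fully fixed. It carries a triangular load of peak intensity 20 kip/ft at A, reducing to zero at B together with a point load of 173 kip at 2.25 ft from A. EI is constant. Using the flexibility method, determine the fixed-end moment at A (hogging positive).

Release both end moments; the primary structure is a simply-supported span AB with redundants M_A and M_B.
Simple-span end rotations at A and B under the given loads:
  at A: triangular load, peak 20: w₀L³/(45EI) = 40.5/EI
  at B: triangular load, peak 20: 7w₀L³/(360EI) = 35.44/EI
  at A: point load 173 at a = 2.25: Pab(L + b)/(6LEI) = 219/EI
  at B: point load 173 at a = 2.25: Pab(L + a)/(6LEI) = 219/EI
  θ_A0 = 259.5/EI,  θ_B0 = 254.4/EI
Flexibility coefficients: a unit moment at one end gives L/(3EI) there and L/(6EI) at the far end, so f₁₁ = f₂₂ = 1.5/EI and f₁₂ = f₂₁ = 0.75/EI.
Compatibility — zero rotation at each built-in end:
  1.5 M_A + 0.75 M_B = 259.5
  0.75 M_A + 1.5 M_B = 254.4
Solving the pair gives M_A = 117.6 kip·ft and M_B = 110.8 kip·ft (hogging).

M_A = 117.6 kip·ft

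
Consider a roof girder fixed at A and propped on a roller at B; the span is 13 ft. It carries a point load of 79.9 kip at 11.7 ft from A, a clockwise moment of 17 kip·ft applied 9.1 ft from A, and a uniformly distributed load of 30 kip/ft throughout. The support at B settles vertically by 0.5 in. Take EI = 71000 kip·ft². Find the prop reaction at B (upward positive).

Release the roller at B. Primary structure: cantilever fixed at A.
Primary-structure tip deflection at B by superposition:
  point load 79.9 at a = 11.7: Pa²(3L − a)/(6EI) = 49766/EI
  clockwise couple 17 at a = 9.1: M₀a(2L − a)/(2EI) = 1307/EI
  UDL 30: wL⁴/(8EI) = 107104/EI
  δ_0 = 158177/EI
Tip deflection under a unit load at B: L³/(3EI) = 732.3/EI.
With EI = 71000 kip·ft²: δ_0 = 2.2278 ft and δ_{BB} = 0.010315 ft/kip.
Compatibility — the beam at B must follow the support down by 0.04167 ft: δ_0 − R_B·δ_{BB} = 0.04167, so R_B = (2.2278 − 0.04167)/0.010315 = 212 kip.

R_B = 212 kip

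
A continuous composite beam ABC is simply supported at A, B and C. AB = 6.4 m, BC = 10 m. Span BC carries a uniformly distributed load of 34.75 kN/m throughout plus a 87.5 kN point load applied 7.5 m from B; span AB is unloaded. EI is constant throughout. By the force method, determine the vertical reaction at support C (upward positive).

R_C = 206.6 kN

Take M_B as the redundant. Released structure: two simple spans AB and BC with a hinge at B.
Rotations at B on the released spans (each span's end-slope, ×1/EI):
  span BC: UDL 34.75: wL³/(24EI) = 1448/EI
  span BC: point load 87.5 at a = 7.5: Pab(L + b)/(6LEI) = 341.8/EI
  relative rotation θ_0 = (0 + 1790)/EI = 1790/EI
A unit hogging moment at B produces rotation L₁/(3EI) + L₂/(3EI) = 5.467/EI.
Slope continuity at B: θ_0 = M_B·5.467/EI, so M_B = 1790/5.467 = 327.4 kN·m (hogging).
Span BC, ΣM about C: R_B^{BC}·10 = 1956 + 327.4, so R_B^{BC} = 228.4 kN and R_C = 435 − 228.4 = 206.6 kN.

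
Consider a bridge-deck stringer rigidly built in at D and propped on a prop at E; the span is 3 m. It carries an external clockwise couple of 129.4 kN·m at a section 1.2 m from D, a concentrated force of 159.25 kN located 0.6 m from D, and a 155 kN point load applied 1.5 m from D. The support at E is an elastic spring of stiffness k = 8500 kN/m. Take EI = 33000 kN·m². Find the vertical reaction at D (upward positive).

R_D = 245.3 kN

Remove the prop at E; the released (primary) structure is a cantilever built in at D.
Primary-structure tip deflection at E by superposition:
  clockwise couple 129.4 at a = 1.2: M₀a(2L − a)/(2EI) = 372.7/EI
  point load 159.25 at a = 0.6: Pa²(3L − a)/(6EI) = 80.26/EI
  point load 155 at a = 1.5: Pa²(3L − a)/(6EI) = 435.9/EI
  δ_0 = 888.9/EI
Flexibility coefficient — unit upward force at E: δ_{EE} = L³/(3EI) = 9/EI.
With EI = 33000 kN·m²: δ_0 = 0.026935 m and δ_{EE} = 0.000273 m/kN.
Compatibility — the spring shortens by R_E/k under the reaction it provides: δ_0 − R_E·δ_{EE} = R_E/k. With 1/k = 0.000118 m/kN, R_E = δ_0 / (δ_{EE} + 1/k) = 0.026935 / (0.000273 + 0.000118) = 69 kN.
Vertical equilibrium: R_D = ΣP − R_E = 314.2 − 69 = 245.3 kN.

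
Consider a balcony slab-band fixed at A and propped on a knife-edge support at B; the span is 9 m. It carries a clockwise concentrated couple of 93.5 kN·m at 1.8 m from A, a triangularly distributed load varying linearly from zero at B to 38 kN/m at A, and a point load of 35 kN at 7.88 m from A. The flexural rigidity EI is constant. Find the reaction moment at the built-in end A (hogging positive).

M_A = 267.5 kN·m

Release the roller at B. Primary structure: cantilever fixed at A.
Primary-structure tip deflection at B by superposition:
  clockwise couple 93.5 at a = 1.8: M₀a(2L − a)/(2EI) = 1363/EI
  triangular load, peak 38 at the fixed end: w₀L⁴/(30EI) = 8311/EI
  point load 35 at a = 7.88: Pa²(3L − a)/(6EI) = 6926/EI
  δ_0 = 16599/EI
Tip deflection under a unit load at B: L³/(3EI) = 243/EI.
The prop prevents deflection at B: R_B = δ_0/δ_{BB} = 16599/243 = 68.31 kN.
Moment equilibrium about A: M_A = Σ(load moments about A) − R_B·L = 882.3 − 68.31×9 = 267.5 kN·m.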